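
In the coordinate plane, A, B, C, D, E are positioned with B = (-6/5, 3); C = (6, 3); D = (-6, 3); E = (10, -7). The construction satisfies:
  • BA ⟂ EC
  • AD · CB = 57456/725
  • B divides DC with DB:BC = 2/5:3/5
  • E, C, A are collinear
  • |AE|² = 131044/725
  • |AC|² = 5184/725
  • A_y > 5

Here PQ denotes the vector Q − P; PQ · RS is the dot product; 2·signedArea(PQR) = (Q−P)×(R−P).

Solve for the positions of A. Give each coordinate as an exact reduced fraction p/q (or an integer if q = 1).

A = (726/145, 159/29)

1. A_x = 726/145  [E, C, A are collinear ∩ BA ⟂ EC]
2. A_y = 159/29  [E, C, A are collinear ∩ BA ⟂ EC]
   → A = (726/145, 159/29)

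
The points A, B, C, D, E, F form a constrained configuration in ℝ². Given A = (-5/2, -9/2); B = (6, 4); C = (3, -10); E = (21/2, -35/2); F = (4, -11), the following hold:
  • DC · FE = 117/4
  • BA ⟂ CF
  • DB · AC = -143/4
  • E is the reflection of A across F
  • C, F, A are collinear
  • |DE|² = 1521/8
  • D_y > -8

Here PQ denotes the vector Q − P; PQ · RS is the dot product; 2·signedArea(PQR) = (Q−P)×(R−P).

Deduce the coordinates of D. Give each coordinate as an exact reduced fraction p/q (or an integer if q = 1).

D = (3/4, -31/4)

1. D_x = 3/4  [line -13/2·x + 13/2·y + 221/4 = 0 ∩ |DE|² = 1521/8]
2. D_y = -31/4  [line -13/2·x + 13/2·y + 221/4 = 0 ∩ |DE|² = 1521/8]
   → D = (3/4, -31/4)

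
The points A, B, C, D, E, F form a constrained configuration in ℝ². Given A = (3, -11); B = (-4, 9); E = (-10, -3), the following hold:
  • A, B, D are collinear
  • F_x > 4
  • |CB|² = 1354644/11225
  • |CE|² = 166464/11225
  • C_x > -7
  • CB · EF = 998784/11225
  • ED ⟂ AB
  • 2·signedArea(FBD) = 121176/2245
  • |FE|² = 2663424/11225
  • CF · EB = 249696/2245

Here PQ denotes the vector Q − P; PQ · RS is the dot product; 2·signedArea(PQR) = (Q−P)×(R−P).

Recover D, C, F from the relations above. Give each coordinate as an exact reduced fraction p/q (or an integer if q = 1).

C = (-2858/449, -3879/2245)
D = (-410/449, 81/449)
F = (2038/449, 4689/2245)

1. D_x = -410/449  [A, B, D are collinear ∩ ED ⟂ AB]
2. D_y = 81/449  [A, B, D are collinear ∩ ED ⟂ AB]
   → D = (-410/449, 81/449)
3. F_x = 2038/449  [line 3960/449·x + 1386/449·y + -104346/2245 = 0 ∩ |FE|² = 2663424/11225]
4. F_y = 4689/2245  [line 3960/449·x + 1386/449·y + -104346/2245 = 0 ∩ |FE|² = 2663424/11225]
   → F = (2038/449, 4689/2245)
5. C_x = -2858/449  [CB · EF = 998784/11225 ∩ CF · EB = 249696/2245]
6. C_y = -3879/2245  [CB · EF = 998784/11225 ∩ CF · EB = 249696/2245]
   → C = (-2858/449, -3879/2245)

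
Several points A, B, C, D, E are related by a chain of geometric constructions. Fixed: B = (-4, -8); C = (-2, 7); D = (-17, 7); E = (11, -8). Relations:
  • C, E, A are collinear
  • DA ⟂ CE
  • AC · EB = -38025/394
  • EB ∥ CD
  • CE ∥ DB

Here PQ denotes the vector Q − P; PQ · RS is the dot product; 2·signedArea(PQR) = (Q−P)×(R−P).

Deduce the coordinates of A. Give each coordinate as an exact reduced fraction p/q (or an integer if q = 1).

A = (-3323/394, 5683/394)

1. A_x = -3323/394  [C, E, A are collinear ∩ DA ⟂ CE]
2. A_y = 5683/394  [C, E, A are collinear ∩ DA ⟂ CE]
   → A = (-3323/394, 5683/394)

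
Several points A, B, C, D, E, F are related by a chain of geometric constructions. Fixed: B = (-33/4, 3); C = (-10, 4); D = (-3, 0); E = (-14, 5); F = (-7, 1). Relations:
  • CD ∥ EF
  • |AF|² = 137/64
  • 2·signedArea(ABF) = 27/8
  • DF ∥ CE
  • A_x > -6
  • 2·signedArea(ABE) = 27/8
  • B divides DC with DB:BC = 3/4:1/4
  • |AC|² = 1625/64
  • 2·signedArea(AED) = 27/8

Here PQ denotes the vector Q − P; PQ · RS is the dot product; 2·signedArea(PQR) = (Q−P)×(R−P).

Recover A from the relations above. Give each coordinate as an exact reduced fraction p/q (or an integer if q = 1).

A = (-45/8, 3/2)

1. A_x = -45/8  [2·signedArea(AED) = 27/8 ∩ 2·signedArea(ABF) = 27/8]
2. A_y = 3/2  [2·signedArea(AED) = 27/8 ∩ 2·signedArea(ABF) = 27/8]
   → A = (-45/8, 3/2)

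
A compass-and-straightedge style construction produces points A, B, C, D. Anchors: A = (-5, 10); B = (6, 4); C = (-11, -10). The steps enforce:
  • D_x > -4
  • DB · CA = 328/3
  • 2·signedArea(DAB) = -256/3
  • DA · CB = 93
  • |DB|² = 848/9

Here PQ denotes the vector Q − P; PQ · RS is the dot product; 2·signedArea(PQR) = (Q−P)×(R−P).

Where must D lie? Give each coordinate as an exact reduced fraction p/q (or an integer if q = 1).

D = (-10/3, 4/3)

1. D_x = -10/3  [2·signedArea(DAB) = -256/3 ∩ DB · CA = 328/3]
2. D_y = 4/3  [2·signedArea(DAB) = -256/3 ∩ DB · CA = 328/3]
   → D = (-10/3, 4/3)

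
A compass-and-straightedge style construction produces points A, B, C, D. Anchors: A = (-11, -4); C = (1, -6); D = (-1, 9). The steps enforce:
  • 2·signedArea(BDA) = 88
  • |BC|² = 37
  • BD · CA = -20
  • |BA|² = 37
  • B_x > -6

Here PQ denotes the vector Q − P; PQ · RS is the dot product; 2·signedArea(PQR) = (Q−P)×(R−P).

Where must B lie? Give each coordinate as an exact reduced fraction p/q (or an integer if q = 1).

B = (-5, -5)

1. B_x = -5  [BD · CA = -20 ∩ 2·signedArea(BDA) = 88]
2. B_y = -5  [BD · CA = -20 ∩ 2·signedArea(BDA) = 88]
   → B = (-5, -5)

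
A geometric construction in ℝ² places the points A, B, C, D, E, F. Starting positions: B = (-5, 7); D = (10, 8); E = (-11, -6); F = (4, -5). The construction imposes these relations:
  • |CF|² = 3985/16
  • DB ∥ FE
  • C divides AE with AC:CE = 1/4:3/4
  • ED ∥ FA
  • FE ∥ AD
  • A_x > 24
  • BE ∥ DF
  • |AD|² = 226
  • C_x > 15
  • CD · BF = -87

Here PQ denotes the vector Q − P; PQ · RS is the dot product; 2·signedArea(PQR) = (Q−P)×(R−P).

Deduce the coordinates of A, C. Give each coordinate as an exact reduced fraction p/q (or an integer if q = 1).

A = (25, 9)
C = (16, 21/4)

1. A_x = 25  [FE ∥ AD ∩ ED ∥ FA]
2. A_y = 9  [FE ∥ AD ∩ ED ∥ FA]
   → A = (25, 9)
3. C_x = 16  [C divides AE with AC:CE = 1/4:3/4]
4. C_y = 21/4  [C divides AE with AC:CE = 1/4:3/4]
   → C = (16, 21/4)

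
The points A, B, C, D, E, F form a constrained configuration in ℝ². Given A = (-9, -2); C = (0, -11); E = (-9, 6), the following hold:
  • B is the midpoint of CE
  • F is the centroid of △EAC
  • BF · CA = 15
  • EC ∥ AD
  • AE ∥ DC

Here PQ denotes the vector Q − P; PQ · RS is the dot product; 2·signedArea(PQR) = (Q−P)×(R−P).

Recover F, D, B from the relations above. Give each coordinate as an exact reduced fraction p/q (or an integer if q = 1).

B = (-9/2, -5/2)
D = (0, -19)
F = (-6, -7/3)

1. F_x = -6  [F is the centroid of △EAC]
2. F_y = -7/3  [F is the centroid of △EAC]
   → F = (-6, -7/3)
3. D_x = 0  [AE ∥ DC ∩ EC ∥ AD]
4. D_y = -19  [AE ∥ DC ∩ EC ∥ AD]
   → D = (0, -19)
5. B_x = -9/2  [B is the midpoint of CE]
6. B_y = -5/2  [B is the midpoint of CE]
   → B = (-9/2, -5/2)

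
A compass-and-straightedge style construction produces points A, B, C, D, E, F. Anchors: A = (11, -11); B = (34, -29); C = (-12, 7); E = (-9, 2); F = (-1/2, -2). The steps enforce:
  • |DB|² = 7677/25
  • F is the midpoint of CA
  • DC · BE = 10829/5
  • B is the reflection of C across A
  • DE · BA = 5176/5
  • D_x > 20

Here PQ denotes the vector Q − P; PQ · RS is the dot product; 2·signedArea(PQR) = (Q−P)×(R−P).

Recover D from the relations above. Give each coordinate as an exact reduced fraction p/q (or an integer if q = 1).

1. D_x = 101/5  [DC · BE = 10829/5 ∩ DE · BA = 5176/5]
2. D_y = -91/5  [DC · BE = 10829/5 ∩ DE · BA = 5176/5]
   → D = (101/5, -91/5)

D = (101/5, -91/5)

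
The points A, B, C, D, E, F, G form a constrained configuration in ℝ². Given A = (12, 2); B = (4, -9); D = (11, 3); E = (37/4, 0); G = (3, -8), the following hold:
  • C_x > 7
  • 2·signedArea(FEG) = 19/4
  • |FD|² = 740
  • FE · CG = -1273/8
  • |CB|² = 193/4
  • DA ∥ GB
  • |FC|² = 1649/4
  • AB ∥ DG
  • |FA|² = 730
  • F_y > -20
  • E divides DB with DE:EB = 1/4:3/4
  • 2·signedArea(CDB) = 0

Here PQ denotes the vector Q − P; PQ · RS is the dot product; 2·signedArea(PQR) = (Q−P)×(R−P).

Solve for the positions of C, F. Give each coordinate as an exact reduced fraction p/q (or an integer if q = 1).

C = (15/2, -3)
F = (-5, -19)

1. C_x = 15/2  [line 12·x + -7·y + -111 = 0 ∩ |CB|² = 193/4]
2. C_y = -3  [line 12·x + -7·y + -111 = 0 ∩ |CB|² = 193/4]
   → C = (15/2, -3)
3. F_x = -5  [2·signedArea(FEG) = 19/4 ∩ FE · CG = -1273/8]
4. F_y = -19  [2·signedArea(FEG) = 19/4 ∩ FE · CG = -1273/8]
   → F = (-5, -19)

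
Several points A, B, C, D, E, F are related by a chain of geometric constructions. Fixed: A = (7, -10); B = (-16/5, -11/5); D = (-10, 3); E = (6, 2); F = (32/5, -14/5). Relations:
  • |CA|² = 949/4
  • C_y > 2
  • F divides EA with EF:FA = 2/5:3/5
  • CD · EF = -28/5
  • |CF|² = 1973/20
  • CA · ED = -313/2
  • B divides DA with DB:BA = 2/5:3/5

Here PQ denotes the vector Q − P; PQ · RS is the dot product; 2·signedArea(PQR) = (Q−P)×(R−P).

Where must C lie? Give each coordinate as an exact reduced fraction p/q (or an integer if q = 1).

C = (-2, 5/2)

1. C_x = -2  [CA · ED = -313/2 ∩ CD · EF = -28/5]
2. C_y = 5/2  [CA · ED = -313/2 ∩ CD · EF = -28/5]
   → C = (-2, 5/2)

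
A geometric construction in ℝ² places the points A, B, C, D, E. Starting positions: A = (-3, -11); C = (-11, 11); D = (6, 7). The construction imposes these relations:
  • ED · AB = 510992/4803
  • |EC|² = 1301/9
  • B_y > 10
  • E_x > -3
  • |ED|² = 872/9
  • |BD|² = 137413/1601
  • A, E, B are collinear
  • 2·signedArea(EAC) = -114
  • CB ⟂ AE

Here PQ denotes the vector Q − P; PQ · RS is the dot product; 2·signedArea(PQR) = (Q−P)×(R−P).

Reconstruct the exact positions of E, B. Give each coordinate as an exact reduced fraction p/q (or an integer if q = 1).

1. E_x = -8/3  [line -22·x + -8·y + -40 = 0 ∩ |ED|² = 872/9]
2. E_y = 7/3  [line -22·x + -8·y + -40 = 0 ∩ |ED|² = 872/9]
   → E = (-8/3, 7/3)
3. B_x = -3931/1601  [ED · AB = 510992/4803 ∩ A, E, B are collinear]
4. B_y = 17269/1601  [ED · AB = 510992/4803 ∩ A, E, B are collinear]
   → B = (-3931/1601, 17269/1601)

B = (-3931/1601, 17269/1601)
E = (-8/3, 7/3)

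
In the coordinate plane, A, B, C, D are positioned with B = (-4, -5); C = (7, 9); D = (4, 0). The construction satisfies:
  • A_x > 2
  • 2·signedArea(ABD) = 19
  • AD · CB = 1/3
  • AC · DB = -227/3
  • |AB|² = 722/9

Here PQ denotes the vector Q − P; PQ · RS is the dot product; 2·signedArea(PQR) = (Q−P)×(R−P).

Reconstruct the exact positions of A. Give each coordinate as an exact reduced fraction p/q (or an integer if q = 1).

1. A_x = 7/3  [2·signedArea(ABD) = 19 ∩ AD · CB = 1/3]
2. A_y = 4/3  [2·signedArea(ABD) = 19 ∩ AD · CB = 1/3]
   → A = (7/3, 4/3)

A = (7/3, 4/3)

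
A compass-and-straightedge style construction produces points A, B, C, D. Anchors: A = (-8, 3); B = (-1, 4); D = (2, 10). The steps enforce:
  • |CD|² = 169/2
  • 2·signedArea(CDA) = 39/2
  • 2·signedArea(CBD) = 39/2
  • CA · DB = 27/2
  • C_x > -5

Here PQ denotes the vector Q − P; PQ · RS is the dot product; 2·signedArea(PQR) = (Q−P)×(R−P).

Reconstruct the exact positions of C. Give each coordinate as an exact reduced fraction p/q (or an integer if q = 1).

C = (-9/2, 7/2)

1. C_x = -9/2  [2·signedArea(CBD) = 39/2 ∩ 2·signedArea(CDA) = 39/2]
2. C_y = 7/2  [2·signedArea(CBD) = 39/2 ∩ 2·signedArea(CDA) = 39/2]
   → C = (-9/2, 7/2)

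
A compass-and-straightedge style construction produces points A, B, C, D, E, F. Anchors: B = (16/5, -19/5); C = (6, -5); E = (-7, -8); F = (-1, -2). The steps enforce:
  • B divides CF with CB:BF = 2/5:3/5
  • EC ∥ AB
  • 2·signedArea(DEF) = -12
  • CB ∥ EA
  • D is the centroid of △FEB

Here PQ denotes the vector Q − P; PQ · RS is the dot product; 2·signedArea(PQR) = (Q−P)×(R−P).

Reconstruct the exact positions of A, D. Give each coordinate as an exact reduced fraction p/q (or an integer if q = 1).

1. A_x = -49/5  [EC ∥ AB ∩ CB ∥ EA]
2. A_y = -34/5  [EC ∥ AB ∩ CB ∥ EA]
   → A = (-49/5, -34/5)
3. D_x = -8/5  [D is the centroid of △FEB]
4. D_y = -23/5  [D is the centroid of △FEB]
   → D = (-8/5, -23/5)

A = (-49/5, -34/5)
D = (-8/5, -23/5)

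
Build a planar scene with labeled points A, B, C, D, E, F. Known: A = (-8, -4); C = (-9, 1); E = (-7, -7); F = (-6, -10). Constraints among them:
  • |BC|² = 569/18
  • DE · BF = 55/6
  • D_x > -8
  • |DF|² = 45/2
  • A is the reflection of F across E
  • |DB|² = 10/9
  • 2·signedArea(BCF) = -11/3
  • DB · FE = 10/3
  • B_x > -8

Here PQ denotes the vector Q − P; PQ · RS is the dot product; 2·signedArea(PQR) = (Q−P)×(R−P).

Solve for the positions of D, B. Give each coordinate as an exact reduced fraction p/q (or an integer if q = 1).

B = (-47/6, -9/2)
D = (-15/2, -11/2)

1. B_x = -47/6  [line 11·x + 3·y + 299/3 = 0 ∩ |BC|² = 569/18]
2. B_y = -9/2  [line 11·x + 3·y + 299/3 = 0 ∩ |BC|² = 569/18]
   → B = (-47/6, -9/2)
3. D_x = -15/2  [line 1·x + -3·y + -9 = 0 ∩ |DF|² = 45/2]
4. D_y = -11/2  [line 1·x + -3·y + -9 = 0 ∩ |DF|² = 45/2]
   → D = (-15/2, -11/2)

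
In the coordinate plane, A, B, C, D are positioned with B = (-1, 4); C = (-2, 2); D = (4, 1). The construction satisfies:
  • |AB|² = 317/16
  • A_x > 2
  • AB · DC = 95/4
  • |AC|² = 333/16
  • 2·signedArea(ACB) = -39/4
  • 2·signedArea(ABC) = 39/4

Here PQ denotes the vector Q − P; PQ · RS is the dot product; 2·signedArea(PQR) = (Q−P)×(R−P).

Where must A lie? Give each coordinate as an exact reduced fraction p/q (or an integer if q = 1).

1. A_x = 5/2  [2·signedArea(ABC) = 39/4 ∩ AB · DC = 95/4]
2. A_y = 5/4  [2·signedArea(ABC) = 39/4 ∩ AB · DC = 95/4]
   → A = (5/2, 5/4)

A = (5/2, 5/4)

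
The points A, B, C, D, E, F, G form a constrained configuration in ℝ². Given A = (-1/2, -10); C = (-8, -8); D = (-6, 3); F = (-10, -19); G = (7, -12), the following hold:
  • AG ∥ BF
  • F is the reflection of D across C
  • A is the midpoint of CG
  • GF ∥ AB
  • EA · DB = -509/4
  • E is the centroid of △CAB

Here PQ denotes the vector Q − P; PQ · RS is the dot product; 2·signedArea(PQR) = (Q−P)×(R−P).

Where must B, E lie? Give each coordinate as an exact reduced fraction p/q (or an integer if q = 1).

B = (-35/2, -17)
E = (-26/3, -35/3)

1. B_x = -35/2  [AG ∥ BF ∩ GF ∥ AB]
2. B_y = -17  [AG ∥ BF ∩ GF ∥ AB]
   → B = (-35/2, -17)
3. E_x = -26/3  [E is the centroid of △CAB]
4. E_y = -35/3  [E is the centroid of △CAB]
   → E = (-26/3, -35/3)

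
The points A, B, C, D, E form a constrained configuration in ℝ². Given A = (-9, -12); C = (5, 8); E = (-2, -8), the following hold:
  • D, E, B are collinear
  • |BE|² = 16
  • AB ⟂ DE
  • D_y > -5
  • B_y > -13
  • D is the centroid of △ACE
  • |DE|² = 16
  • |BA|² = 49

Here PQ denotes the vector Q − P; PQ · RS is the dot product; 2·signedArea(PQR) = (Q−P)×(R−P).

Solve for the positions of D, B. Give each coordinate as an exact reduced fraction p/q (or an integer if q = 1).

1. D_x = -2  [D is the centroid of △ACE]
2. D_y = -4  [D is the centroid of △ACE]
   → D = (-2, -4)
3. B_x = -2  [D, E, B are collinear ∩ AB ⟂ DE]
4. B_y = -12  [D, E, B are collinear ∩ AB ⟂ DE]
   → B = (-2, -12)

B = (-2, -12)
D = (-2, -4)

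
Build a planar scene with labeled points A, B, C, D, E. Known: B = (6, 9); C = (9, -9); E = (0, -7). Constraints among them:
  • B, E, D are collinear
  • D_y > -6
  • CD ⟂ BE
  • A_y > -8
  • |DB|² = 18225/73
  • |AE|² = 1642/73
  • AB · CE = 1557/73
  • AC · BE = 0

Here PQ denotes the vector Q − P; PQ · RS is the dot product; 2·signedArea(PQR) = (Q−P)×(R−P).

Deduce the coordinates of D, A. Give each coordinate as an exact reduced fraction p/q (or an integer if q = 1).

1. D_x = 33/73  [B, E, D are collinear ∩ CD ⟂ BE]
2. D_y = -423/73  [B, E, D are collinear ∩ CD ⟂ BE]
   → D = (33/73, -423/73)
3. A_x = 345/73  [AC · BE = 0 ∩ AB · CE = 1557/73]
4. A_y = -540/73  [AC · BE = 0 ∩ AB · CE = 1557/73]
   → A = (345/73, -540/73)

A = (345/73, -540/73)
D = (33/73, -423/73)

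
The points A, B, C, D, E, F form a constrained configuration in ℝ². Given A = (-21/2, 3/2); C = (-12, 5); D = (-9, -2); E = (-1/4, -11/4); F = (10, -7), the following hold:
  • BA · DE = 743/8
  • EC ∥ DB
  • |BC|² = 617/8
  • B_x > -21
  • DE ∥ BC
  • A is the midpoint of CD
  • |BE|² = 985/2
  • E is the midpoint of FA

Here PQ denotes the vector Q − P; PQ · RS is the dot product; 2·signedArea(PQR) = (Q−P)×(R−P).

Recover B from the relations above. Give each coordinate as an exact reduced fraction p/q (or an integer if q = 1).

B = (-83/4, 23/4)

1. B_x = -83/4  [DE ∥ BC ∩ EC ∥ DB]
2. B_y = 23/4  [DE ∥ BC ∩ EC ∥ DB]
   → B = (-83/4, 23/4)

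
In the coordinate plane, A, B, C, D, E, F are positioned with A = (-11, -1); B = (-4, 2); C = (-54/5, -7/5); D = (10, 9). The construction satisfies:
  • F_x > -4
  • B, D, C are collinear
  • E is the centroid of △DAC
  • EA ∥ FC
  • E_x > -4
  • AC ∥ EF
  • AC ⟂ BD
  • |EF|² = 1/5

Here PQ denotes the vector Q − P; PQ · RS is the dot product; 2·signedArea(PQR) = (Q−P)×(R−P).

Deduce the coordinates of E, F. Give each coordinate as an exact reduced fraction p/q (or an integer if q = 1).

1. E_x = -59/15  [E is the centroid of △DAC]
2. E_y = 11/5  [E is the centroid of △DAC]
   → E = (-59/15, 11/5)
3. F_x = -56/15  [EA ∥ FC ∩ AC ∥ EF]
4. F_y = 9/5  [EA ∥ FC ∩ AC ∥ EF]
   → F = (-56/15, 9/5)

E = (-59/15, 11/5)
F = (-56/15, 9/5)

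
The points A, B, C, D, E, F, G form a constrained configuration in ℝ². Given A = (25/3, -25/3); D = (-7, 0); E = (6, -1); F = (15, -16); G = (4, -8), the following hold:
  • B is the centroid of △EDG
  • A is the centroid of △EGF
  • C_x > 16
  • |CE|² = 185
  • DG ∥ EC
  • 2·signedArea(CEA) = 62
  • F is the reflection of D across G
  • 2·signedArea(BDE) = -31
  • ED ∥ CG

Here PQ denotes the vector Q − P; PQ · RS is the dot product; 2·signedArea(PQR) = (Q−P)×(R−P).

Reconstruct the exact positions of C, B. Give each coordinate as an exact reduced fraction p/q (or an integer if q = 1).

1. C_x = 17  [ED ∥ CG ∩ DG ∥ EC]
2. C_y = -9  [ED ∥ CG ∩ DG ∥ EC]
   → C = (17, -9)
3. B_x = 1  [B is the centroid of △EDG]
4. B_y = -3  [B is the centroid of △EDG]
   → B = (1, -3)

B = (1, -3)
C = (17, -9)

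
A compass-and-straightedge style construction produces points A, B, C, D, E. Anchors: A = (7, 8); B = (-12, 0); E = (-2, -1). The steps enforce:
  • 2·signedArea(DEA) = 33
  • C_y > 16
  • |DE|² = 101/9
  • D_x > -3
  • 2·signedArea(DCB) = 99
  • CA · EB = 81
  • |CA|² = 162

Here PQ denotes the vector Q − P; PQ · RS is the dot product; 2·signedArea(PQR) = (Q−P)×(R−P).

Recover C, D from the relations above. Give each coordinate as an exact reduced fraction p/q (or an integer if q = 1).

1. C_x = 16  [line 10·x + -1·y + -143 = 0 ∩ |CA|² = 162]
2. C_y = 17  [line 10·x + -1·y + -143 = 0 ∩ |CA|² = 162]
   → C = (16, 17)
3. D_x = -7/3  [2·signedArea(DEA) = 33 ∩ 2·signedArea(DCB) = 99]
4. D_y = 7/3  [2·signedArea(DEA) = 33 ∩ 2·signedArea(DCB) = 99]
   → D = (-7/3, 7/3)

C = (16, 17)
D = (-7/3, 7/3)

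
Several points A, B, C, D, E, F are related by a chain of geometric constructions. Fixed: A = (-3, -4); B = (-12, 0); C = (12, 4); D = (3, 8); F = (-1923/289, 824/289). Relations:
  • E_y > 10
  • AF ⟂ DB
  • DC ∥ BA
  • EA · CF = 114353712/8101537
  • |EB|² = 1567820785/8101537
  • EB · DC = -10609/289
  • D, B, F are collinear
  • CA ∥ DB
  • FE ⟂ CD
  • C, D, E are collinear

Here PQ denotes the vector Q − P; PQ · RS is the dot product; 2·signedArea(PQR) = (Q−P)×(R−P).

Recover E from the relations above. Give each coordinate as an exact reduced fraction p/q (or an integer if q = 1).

E = (-88323/28033, 300896/28033)

1. E_x = -88323/28033  [C, D, E are collinear ∩ FE ⟂ CD]
2. E_y = 300896/28033  [C, D, E are collinear ∩ FE ⟂ CD]
   → E = (-88323/28033, 300896/28033)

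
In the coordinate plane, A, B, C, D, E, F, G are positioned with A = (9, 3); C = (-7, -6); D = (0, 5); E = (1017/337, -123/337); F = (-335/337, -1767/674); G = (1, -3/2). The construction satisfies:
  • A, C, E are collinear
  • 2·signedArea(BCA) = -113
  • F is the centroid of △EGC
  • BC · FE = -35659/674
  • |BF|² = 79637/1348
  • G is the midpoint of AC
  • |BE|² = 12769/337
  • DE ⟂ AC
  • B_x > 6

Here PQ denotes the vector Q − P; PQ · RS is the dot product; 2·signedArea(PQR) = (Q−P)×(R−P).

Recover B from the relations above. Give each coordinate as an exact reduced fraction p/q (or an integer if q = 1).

B = (2034/337, -1931/337)

1. B_x = 2034/337  [2·signedArea(BCA) = -113 ∩ BC · FE = -35659/674]
2. B_y = -1931/337  [2·signedArea(BCA) = -113 ∩ BC · FE = -35659/674]
   → B = (2034/337, -1931/337)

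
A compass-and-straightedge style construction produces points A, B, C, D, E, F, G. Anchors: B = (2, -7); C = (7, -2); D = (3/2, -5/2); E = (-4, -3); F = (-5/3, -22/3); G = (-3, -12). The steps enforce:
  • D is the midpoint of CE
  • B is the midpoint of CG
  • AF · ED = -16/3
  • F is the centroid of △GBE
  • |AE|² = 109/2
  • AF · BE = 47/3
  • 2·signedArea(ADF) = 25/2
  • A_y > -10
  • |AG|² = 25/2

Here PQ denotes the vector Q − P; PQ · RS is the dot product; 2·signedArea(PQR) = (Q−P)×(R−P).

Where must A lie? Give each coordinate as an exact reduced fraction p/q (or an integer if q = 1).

1. A_x = -1/2  [2·signedArea(ADF) = 25/2 ∩ AF · BE = 47/3]
2. A_y = -19/2  [2·signedArea(ADF) = 25/2 ∩ AF · BE = 47/3]
   → A = (-1/2, -19/2)

A = (-1/2, -19/2)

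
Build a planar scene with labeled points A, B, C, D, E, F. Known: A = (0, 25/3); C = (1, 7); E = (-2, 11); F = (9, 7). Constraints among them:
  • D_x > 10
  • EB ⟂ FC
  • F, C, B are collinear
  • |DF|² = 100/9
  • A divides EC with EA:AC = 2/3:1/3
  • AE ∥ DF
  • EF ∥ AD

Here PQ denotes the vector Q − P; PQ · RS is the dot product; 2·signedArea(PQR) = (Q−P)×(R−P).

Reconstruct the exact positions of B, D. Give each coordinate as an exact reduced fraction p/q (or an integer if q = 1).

1. B_x = -2  [F, C, B are collinear ∩ EB ⟂ FC]
2. B_y = 7  [F, C, B are collinear ∩ EB ⟂ FC]
   → B = (-2, 7)
3. D_x = 11  [AE ∥ DF ∩ EF ∥ AD]
4. D_y = 13/3  [AE ∥ DF ∩ EF ∥ AD]
   → D = (11, 13/3)

B = (-2, 7)
D = (11, 13/3)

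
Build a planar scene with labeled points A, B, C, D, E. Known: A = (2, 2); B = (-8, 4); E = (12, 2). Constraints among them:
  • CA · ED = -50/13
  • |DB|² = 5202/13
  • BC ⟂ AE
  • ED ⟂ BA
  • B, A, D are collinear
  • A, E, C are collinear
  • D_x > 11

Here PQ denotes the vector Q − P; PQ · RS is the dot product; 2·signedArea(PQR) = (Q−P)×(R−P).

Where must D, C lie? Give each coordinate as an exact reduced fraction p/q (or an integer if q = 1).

C = (-8, 2)
D = (151/13, 1/13)

1. D_x = 151/13  [B, A, D are collinear ∩ ED ⟂ BA]
2. D_y = 1/13  [B, A, D are collinear ∩ ED ⟂ BA]
   → D = (151/13, 1/13)
3. C_x = -8  [A, E, C are collinear ∩ BC ⟂ AE]
4. C_y = 2  [A, E, C are collinear ∩ BC ⟂ AE]
   → C = (-8, 2)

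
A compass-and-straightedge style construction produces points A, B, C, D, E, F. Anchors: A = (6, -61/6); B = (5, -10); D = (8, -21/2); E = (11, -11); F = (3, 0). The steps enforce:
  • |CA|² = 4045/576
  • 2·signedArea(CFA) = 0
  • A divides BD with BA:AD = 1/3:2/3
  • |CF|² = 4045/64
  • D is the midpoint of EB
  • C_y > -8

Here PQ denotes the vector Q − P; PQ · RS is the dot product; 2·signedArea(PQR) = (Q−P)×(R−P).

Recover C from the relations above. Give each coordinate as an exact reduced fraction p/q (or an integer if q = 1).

1. C_x = 21/4  [line 61/6·x + 3·y + -61/2 = 0 ∩ |CA|² = 4045/576]
2. C_y = -61/8  [line 61/6·x + 3·y + -61/2 = 0 ∩ |CA|² = 4045/576]
   → C = (21/4, -61/8)

C = (21/4, -61/8)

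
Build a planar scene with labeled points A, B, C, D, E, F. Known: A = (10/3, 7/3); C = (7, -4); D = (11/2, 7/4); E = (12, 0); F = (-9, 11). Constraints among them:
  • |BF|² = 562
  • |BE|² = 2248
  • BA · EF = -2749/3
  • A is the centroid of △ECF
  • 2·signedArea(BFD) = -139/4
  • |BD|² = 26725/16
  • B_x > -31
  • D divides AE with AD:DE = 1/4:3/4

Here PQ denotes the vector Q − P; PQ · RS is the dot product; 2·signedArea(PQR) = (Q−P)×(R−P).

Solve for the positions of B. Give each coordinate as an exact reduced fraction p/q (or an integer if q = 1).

1. B_x = -30  [BA · EF = -2749/3 ∩ 2·signedArea(BFD) = -139/4]
2. B_y = 22  [BA · EF = -2749/3 ∩ 2·signedArea(BFD) = -139/4]
   → B = (-30, 22)

B = (-30, 22)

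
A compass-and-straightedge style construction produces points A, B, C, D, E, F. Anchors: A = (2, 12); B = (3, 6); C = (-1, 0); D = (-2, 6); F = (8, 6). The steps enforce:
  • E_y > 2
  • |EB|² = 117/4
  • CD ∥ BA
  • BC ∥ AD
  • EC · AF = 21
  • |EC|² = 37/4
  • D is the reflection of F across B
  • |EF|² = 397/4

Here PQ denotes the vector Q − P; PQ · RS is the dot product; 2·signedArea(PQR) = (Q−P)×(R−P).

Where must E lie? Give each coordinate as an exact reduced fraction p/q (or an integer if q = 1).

1. E_x = -3/2  [line -6·x + 6·y + -27 = 0 ∩ |EC|² = 37/4]
2. E_y = 3  [line -6·x + 6·y + -27 = 0 ∩ |EC|² = 37/4]
   → E = (-3/2, 3)

E = (-3/2, 3)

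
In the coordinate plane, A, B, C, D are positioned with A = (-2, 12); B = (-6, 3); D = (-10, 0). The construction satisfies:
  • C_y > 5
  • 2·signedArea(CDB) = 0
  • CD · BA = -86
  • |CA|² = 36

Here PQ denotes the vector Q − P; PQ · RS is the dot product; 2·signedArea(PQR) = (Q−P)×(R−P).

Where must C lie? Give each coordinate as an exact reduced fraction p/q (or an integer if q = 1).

C = (-2, 6)

1. C_x = -2  [2·signedArea(CDB) = 0 ∩ CD · BA = -86]
2. C_y = 6  [2·signedArea(CDB) = 0 ∩ CD · BA = -86]
   → C = (-2, 6)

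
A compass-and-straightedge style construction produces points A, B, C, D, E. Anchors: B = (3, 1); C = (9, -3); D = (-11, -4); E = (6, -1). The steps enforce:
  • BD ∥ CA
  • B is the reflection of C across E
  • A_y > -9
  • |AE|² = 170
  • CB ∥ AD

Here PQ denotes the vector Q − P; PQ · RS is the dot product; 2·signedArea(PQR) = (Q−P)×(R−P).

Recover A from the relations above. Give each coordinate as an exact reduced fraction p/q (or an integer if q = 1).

1. A_x = -5  [CB ∥ AD ∩ BD ∥ CA]
2. A_y = -8  [CB ∥ AD ∩ BD ∥ CA]
   → A = (-5, -8)

A = (-5, -8)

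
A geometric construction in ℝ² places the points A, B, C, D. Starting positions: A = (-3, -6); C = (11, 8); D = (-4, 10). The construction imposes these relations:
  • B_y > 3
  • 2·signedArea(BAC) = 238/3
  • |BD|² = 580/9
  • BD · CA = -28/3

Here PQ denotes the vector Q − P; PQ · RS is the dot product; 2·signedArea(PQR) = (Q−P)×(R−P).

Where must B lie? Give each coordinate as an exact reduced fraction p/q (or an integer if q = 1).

1. B_x = 4/3  [2·signedArea(BAC) = 238/3 ∩ BD · CA = -28/3]
2. B_y = 4  [2·signedArea(BAC) = 238/3 ∩ BD · CA = -28/3]
   → B = (4/3, 4)

B = (4/3, 4)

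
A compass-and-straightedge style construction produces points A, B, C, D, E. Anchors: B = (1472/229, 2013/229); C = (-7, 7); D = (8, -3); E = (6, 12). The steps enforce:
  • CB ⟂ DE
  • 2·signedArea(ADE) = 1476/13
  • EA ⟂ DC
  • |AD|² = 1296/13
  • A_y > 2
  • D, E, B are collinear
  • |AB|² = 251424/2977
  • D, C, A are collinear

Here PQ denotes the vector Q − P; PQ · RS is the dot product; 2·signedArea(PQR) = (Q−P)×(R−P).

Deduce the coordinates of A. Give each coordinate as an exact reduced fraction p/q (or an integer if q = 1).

1. A_x = -4/13  [D, C, A are collinear ∩ EA ⟂ DC]
2. A_y = 33/13  [D, C, A are collinear ∩ EA ⟂ DC]
   → A = (-4/13, 33/13)

A = (-4/13, 33/13)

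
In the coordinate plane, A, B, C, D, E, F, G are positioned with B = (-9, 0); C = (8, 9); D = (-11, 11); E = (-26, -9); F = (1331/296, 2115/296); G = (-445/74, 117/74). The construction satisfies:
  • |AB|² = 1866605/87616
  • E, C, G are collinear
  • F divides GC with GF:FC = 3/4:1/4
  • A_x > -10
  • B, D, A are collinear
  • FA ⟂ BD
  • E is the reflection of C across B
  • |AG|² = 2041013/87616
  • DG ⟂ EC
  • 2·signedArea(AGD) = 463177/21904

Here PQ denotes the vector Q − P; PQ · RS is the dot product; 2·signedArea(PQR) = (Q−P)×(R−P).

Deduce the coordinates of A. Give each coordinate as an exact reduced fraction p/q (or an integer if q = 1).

A = (-7271/740, 6721/1480)

1. A_x = -7271/740  [B, D, A are collinear ∩ FA ⟂ BD]
2. A_y = 6721/1480  [B, D, A are collinear ∩ FA ⟂ BD]
   → A = (-7271/740, 6721/1480)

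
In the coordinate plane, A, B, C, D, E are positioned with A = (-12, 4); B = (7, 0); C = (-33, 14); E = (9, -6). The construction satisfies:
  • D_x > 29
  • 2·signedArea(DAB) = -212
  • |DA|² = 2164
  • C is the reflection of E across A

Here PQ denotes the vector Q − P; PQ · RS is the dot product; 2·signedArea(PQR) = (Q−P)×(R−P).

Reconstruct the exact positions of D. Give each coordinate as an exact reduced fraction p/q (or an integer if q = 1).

1. D_x = 30  [line 4·x + 19·y + 184 = 0 ∩ |DA|² = 2164]
2. D_y = -16  [line 4·x + 19·y + 184 = 0 ∩ |DA|² = 2164]
   → D = (30, -16)

D = (30, -16)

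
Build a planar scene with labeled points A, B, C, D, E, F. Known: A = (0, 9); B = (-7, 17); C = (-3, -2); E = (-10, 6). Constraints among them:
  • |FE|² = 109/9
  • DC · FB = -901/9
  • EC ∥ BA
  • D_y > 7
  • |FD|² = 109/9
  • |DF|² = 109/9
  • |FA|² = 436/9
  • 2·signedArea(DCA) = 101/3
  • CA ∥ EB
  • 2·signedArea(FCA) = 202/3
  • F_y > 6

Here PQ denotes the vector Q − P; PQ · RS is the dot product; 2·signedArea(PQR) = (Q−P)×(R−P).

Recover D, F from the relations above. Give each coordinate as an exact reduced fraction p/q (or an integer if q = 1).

D = (-10/3, 8)
F = (-20/3, 7)

1. F_x = -20/3  [line -11·x + 3·y + -283/3 = 0 ∩ |FE|² = 109/9]
2. F_y = 7  [line -11·x + 3·y + -283/3 = 0 ∩ |FE|² = 109/9]
   → F = (-20/3, 7)
3. D_x = -10/3  [2·signedArea(DCA) = 101/3 ∩ DC · FB = -901/9]
4. D_y = 8  [2·signedArea(DCA) = 101/3 ∩ DC · FB = -901/9]
   → D = (-10/3, 8)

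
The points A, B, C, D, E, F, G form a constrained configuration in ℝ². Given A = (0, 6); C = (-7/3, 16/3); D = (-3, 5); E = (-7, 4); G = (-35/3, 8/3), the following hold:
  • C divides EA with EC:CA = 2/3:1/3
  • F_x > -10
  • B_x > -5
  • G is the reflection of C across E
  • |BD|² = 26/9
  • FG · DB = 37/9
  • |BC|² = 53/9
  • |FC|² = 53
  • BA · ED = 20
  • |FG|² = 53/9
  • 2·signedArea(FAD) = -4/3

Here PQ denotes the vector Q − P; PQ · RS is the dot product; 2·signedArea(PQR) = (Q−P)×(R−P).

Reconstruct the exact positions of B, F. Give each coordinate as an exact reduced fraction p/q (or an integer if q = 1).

1. F_x = -28/3  [line 1·x + -3·y + 58/3 = 0 ∩ |FG|² = 53/9]
2. F_y = 10/3  [line 1·x + -3·y + 58/3 = 0 ∩ |FG|² = 53/9]
   → F = (-28/3, 10/3)
3. B_x = -14/3  [BA · ED = 20 ∩ FG · DB = 37/9]
4. B_y = 14/3  [BA · ED = 20 ∩ FG · DB = 37/9]
   → B = (-14/3, 14/3)

B = (-14/3, 14/3)
F = (-28/3, 10/3)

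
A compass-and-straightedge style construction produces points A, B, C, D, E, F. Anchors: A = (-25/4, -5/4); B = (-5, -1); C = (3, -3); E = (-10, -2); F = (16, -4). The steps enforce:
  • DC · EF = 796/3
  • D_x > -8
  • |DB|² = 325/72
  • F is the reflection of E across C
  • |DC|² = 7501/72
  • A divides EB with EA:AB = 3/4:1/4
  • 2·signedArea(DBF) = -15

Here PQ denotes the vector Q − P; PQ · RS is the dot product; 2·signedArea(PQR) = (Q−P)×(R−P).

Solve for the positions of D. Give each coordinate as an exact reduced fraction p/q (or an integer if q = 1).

1. D_x = -85/12  [2·signedArea(DBF) = -15 ∩ DC · EF = 796/3]
2. D_y = -17/12  [2·signedArea(DBF) = -15 ∩ DC · EF = 796/3]
   → D = (-85/12, -17/12)

D = (-85/12, -17/12)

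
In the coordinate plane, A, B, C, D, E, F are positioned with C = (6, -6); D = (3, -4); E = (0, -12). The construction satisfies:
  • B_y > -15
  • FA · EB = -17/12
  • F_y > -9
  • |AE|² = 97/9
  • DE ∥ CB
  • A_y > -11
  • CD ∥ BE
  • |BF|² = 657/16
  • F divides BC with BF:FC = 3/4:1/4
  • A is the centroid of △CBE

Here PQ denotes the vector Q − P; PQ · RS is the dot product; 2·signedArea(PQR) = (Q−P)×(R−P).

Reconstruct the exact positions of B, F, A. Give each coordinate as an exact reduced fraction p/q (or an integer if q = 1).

A = (3, -32/3)
B = (3, -14)
F = (21/4, -8)

1. B_x = 3  [CD ∥ BE ∩ DE ∥ CB]
2. B_y = -14  [CD ∥ BE ∩ DE ∥ CB]
   → B = (3, -14)
3. F_x = 21/4  [F divides BC with BF:FC = 3/4:1/4]
4. F_y = -8  [F divides BC with BF:FC = 3/4:1/4]
   → F = (21/4, -8)
5. A_x = 3  [A is the centroid of △CBE]
6. A_y = -32/3  [A is the centroid of △CBE]
   → A = (3, -32/3)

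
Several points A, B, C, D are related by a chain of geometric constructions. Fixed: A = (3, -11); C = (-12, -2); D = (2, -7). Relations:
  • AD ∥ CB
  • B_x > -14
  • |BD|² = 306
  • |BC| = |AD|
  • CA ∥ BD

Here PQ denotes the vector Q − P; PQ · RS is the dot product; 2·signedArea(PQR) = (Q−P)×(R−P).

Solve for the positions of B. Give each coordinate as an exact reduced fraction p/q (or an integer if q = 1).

B = (-13, 2)

1. B_x = -13  [CA ∥ BD ∩ AD ∥ CB]
2. B_y = 2  [CA ∥ BD ∩ AD ∥ CB]
   → B = (-13, 2)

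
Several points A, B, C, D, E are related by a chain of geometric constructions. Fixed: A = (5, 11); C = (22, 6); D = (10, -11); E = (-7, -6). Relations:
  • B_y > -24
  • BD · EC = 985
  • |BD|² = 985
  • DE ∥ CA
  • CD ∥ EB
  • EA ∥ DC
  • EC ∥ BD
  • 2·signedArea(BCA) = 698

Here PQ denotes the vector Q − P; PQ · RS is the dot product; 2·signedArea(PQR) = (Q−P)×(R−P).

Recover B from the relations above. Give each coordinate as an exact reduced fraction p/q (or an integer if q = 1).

B = (-19, -23)

1. B_x = -19  [EC ∥ BD ∩ CD ∥ EB]
2. B_y = -23  [EC ∥ BD ∩ CD ∥ EB]
   → B = (-19, -23)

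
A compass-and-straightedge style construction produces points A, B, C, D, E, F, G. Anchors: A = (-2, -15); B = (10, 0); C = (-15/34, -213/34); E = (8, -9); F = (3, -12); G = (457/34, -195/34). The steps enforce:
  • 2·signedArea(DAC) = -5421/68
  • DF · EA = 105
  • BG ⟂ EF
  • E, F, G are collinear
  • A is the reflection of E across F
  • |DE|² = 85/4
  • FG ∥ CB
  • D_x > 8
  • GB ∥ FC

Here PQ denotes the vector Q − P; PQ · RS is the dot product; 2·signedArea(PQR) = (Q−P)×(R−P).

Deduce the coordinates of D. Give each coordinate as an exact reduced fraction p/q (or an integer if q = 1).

1. D_x = 9  [2·signedArea(DAC) = -5421/68 ∩ DF · EA = 105]
2. D_y = -9/2  [2·signedArea(DAC) = -5421/68 ∩ DF · EA = 105]
   → D = (9, -9/2)

D = (9, -9/2)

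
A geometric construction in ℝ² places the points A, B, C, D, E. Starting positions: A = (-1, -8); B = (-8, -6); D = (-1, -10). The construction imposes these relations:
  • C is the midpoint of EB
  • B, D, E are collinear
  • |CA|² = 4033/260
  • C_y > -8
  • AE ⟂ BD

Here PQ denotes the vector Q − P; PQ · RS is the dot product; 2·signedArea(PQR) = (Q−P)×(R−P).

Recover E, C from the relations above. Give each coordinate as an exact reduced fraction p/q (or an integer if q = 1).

1. E_x = -121/65  [B, D, E are collinear ∩ AE ⟂ BD]
2. E_y = -618/65  [B, D, E are collinear ∩ AE ⟂ BD]
   → E = (-121/65, -618/65)
3. C_x = -641/130  [C is the midpoint of EB]
4. C_y = -504/65  [C is the midpoint of EB]
   → C = (-641/130, -504/65)

C = (-641/130, -504/65)
E = (-121/65, -618/65)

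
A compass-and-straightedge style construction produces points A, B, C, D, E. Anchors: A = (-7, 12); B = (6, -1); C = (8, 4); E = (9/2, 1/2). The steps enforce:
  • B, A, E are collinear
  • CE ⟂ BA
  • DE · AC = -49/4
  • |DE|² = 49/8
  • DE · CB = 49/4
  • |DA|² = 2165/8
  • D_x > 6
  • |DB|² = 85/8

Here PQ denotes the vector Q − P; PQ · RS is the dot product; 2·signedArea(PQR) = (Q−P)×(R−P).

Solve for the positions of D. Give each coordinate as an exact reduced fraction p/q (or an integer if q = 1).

D = (25/4, 9/4)

1. D_x = 25/4  [DE · AC = -49/4 ∩ DE · CB = 49/4]
2. D_y = 9/4  [DE · AC = -49/4 ∩ DE · CB = 49/4]
   → D = (25/4, 9/4)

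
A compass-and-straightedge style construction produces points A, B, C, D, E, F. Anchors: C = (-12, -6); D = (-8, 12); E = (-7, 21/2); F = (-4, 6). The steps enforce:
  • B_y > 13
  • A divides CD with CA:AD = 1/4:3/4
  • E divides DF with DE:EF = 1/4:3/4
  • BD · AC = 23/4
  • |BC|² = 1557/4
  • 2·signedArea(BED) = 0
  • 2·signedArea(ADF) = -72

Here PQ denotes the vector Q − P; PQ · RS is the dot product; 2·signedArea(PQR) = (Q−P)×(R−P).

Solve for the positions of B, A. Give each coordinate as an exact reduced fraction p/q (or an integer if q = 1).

A = (-11, -3/2)
B = (-9, 27/2)

1. B_x = -9  [line -3/2·x + -1·y + 0 = 0 ∩ |BC|² = 1557/4]
2. B_y = 27/2  [line -3/2·x + -1·y + 0 = 0 ∩ |BC|² = 1557/4]
   → B = (-9, 27/2)
3. A_x = -11  [A divides CD with CA:AD = 1/4:3/4]
4. A_y = -3/2  [A divides CD with CA:AD = 1/4:3/4]
   → A = (-11, -3/2)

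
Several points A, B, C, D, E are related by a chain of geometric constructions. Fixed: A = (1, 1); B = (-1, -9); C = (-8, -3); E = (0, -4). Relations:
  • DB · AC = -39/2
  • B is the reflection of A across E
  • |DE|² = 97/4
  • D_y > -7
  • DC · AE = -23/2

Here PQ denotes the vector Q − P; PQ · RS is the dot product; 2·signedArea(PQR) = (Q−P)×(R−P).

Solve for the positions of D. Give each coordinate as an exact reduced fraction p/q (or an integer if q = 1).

1. D_x = -9/2  [DC · AE = -23/2 ∩ DB · AC = -39/2]
2. D_y = -6  [DC · AE = -23/2 ∩ DB · AC = -39/2]
   → D = (-9/2, -6)

D = (-9/2, -6)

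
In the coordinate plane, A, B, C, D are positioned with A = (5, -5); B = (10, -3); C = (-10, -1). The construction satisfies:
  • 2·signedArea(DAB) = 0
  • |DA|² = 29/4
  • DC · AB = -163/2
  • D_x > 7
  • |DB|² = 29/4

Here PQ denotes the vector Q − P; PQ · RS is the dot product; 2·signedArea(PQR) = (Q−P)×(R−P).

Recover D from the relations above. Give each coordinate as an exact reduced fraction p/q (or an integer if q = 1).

D = (15/2, -4)

1. D_x = 15/2  [2·signedArea(DAB) = 0 ∩ DC · AB = -163/2]
2. D_y = -4  [2·signedArea(DAB) = 0 ∩ DC · AB = -163/2]
   → D = (15/2, -4)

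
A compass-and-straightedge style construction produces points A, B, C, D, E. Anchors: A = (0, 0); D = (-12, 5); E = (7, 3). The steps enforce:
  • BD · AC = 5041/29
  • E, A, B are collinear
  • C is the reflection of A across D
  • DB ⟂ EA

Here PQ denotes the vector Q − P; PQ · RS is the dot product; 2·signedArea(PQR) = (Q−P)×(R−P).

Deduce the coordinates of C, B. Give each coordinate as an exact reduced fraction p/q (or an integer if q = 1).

1. C_x = -24  [C is the reflection of A across D]
2. C_y = 10  [C is the reflection of A across D]
   → C = (-24, 10)
3. B_x = -483/58  [E, A, B are collinear ∩ DB ⟂ EA]
4. B_y = -207/58  [E, A, B are collinear ∩ DB ⟂ EA]
   → B = (-483/58, -207/58)

B = (-483/58, -207/58)
C = (-24, 10)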